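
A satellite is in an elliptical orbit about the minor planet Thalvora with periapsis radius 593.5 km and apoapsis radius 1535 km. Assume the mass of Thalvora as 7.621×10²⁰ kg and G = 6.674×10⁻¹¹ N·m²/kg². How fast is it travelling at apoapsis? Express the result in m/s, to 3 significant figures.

μ = GM = 6.674×10⁻¹¹ × 7.621×10²⁰ = 5.086×10¹⁰ m³/s².
Semi-major axis a = (r_p + r_a)/2 = 1064.2 km = 1.064×10⁶ m.
Vis-viva: v² = μ(2/r − 1/a) = 5.086×10¹⁰ × (1.303×10⁻⁶ − 9.396×10⁻⁷) = 1.848×10⁴ m²/s².
v = 135.9 m/s.

v ≈ 136 m/s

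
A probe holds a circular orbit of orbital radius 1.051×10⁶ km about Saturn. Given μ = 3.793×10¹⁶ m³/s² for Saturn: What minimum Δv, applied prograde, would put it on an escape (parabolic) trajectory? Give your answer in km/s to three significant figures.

r = 1.051×10⁶ km = 1.051×10⁹ m.
Circular speed v_c = √(μ/r) = 6007 m/s.
Escape speed v_esc = √(2μ/r) = √2 × v_c = 8496 m/s.
Δv = v_esc − v_c = 2488 m/s = 2.488 km/s.

Δv ≈ 2.49 km/s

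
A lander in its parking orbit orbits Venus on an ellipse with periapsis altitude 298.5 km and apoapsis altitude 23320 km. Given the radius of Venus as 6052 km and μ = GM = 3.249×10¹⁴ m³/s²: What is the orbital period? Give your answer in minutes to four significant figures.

r_p = 6052 + 298.5 = 6350.5 km = 6.3505×10⁶ m.
r_a = 6052 + 23320 = 29372 km = 2.9372×10⁷ m.
Semi-major axis a = (r_p + r_a)/2 = (6350.5 + 29372)/2 = 17861 km = 1.786×10⁷ m.
By Kepler's third law T = 2π√(a³/μ) = 2π × 4.188×10³ = 2.631×10⁴ s.
= 438.6 minutes.

T ≈ 438.6 minutes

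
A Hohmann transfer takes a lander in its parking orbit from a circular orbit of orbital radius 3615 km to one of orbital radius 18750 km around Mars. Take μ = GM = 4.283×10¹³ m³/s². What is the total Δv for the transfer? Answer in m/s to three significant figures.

r₁ = 3615 km = 3.615×10⁶ m.
r₂ = 18750 km = 1.875×10⁷ m.
Transfer ellipse a_t = (r₁ + r₂)/2 = 1.118×10⁷ m.
At r₁: circular v_c1 = √(μ/r₁) = 3442 m/s; transfer-periapsis v_p = √[μ(2/r₁ − 1/a_t)] = 4457 m/s.
Δv₁ = v_p − v_c1 = 1015 m/s.
At r₂: circular v_c2 = √(μ/r₂) = 1511 m/s; transfer-apoapsis v_a = √[μ(2/r₂ − 1/a_t)] = 859.3 m/s.
Δv₂ = v_c2 − v_a = 652.1 m/s.
Total Δv = Δv₁ + Δv₂ = 1667 m/s.

Δv_total ≈ 1670 m/s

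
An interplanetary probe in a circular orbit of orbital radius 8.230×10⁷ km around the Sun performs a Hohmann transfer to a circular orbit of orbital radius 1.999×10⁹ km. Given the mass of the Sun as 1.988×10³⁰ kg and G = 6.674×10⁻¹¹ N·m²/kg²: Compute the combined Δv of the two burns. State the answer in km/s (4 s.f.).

μ = GM = 6.674×10⁻¹¹ × 1.988×10³⁰ = 1.327×10²⁰ m³/s².
r₁ = 8.230×10⁷ km = 8.230×10¹⁰ m.
r₂ = 1.999×10⁹ km = 1.999×10¹² m.
Transfer ellipse a_t = (r₁ + r₂)/2 = 1.041×10¹² m.
At r₁: circular v_c1 = √(μ/r₁) = 40150 m/s; transfer-perihelion v_p = √[μ(2/r₁ − 1/a_t)] = 55650 m/s.
Δv₁ = v_p − v_c1 = 15500 m/s.
At r₂: circular v_c2 = √(μ/r₂) = 8147 m/s; transfer-aphelion v_a = √[μ(2/r₂ − 1/a_t)] = 2291 m/s.
Δv₂ = v_c2 − v_a = 5856 m/s.
Total Δv = Δv₁ + Δv₂ = 21350 m/s = 21.35 km/s.

Δv_total ≈ 21.35 km/s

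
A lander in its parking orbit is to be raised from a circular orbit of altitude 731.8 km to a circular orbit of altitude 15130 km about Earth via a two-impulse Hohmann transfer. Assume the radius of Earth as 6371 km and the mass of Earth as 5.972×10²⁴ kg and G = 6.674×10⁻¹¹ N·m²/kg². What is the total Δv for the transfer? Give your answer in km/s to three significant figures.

μ = GM = 6.674×10⁻¹¹ × 5.972×10²⁴ = 3.986×10¹⁴ m³/s².
r₁ = 6371 + 731.8 = 7102.8 km = 7.1028×10⁶ m.
r₂ = 6371 + 15130 = 21501 km = 2.1501×10⁷ m.
Transfer ellipse a_t = (r₁ + r₂)/2 = 1.430×10⁷ m.
At r₁: circular v_c1 = √(μ/r₁) = 7491 m/s; transfer-perigee v_p = √[μ(2/r₁ − 1/a_t)] = 9185 m/s.
Δv₁ = v_p − v_c1 = 1694 m/s.
At r₂: circular v_c2 = √(μ/r₂) = 4306 m/s; transfer-apogee v_a = √[μ(2/r₂ − 1/a_t)] = 3034 m/s.
Δv₂ = v_c2 − v_a = 1271 m/s.
Total Δv = Δv₁ + Δv₂ = 2965 m/s = 2.965 km/s.

Δv_total ≈ 2.97 km/s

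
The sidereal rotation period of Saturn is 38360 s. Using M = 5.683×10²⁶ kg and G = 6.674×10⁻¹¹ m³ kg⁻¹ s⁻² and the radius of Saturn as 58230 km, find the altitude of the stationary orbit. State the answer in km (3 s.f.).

h_sync ≈ 54000 km

μ = GM = 6.674×10⁻¹¹ × 5.683×10²⁶ = 3.793×10¹⁶ m³/s².
A synchronous orbit has period T, so by Kepler's third law a = (μT²/4π²)^(1/3).
μT²/4π² = 3.793×10¹⁶ × (3.836×10⁴)² / 39.48 = 1.414×10²⁴ m³.
a = 1.122×10⁸ m = 1.1223×10⁵ km.
Altitude h = a − R = 1.1223×10⁵ − 58230 = 54003 km.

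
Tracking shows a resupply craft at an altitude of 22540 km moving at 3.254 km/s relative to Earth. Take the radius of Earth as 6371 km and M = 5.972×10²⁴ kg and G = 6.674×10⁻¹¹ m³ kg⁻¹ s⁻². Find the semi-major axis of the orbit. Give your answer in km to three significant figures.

a ≈ 23500 km

μ = GM = 6.674×10⁻¹¹ × 5.972×10²⁴ = 3.986×10¹⁴ m³/s².
r = 6371 + 22540 = 28911 km = 2.891×10⁷ m.
Vis-viva rearranged: 1/a = 2/r − v²/μ = 6.918×10⁻⁸ − 2.657×10⁻⁸ = 4.261×10⁻⁸ m⁻¹.
a = 2.347×10⁷ m = 23468 km.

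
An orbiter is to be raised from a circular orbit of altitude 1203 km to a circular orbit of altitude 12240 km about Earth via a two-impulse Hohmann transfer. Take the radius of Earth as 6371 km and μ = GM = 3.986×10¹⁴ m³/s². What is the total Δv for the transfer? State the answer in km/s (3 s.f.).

r₁ = 6371 + 1203 = 7574.0 km = 7.5740×10⁶ m.
r₂ = 6371 + 12240 = 18611 km = 1.8611×10⁷ m.
Transfer ellipse a_t = (r₁ + r₂)/2 = 1.309×10⁷ m.
At r₁: circular v_c1 = √(μ/r₁) = 7254 m/s; transfer-perigee v_p = √[μ(2/r₁ − 1/a_t)] = 8649 m/s.
Δv₁ = v_p − v_c1 = 1395 m/s.
At r₂: circular v_c2 = √(μ/r₂) = 4628 m/s; transfer-apogee v_a = √[μ(2/r₂ − 1/a_t)] = 3520 m/s.
Δv₂ = v_c2 − v_a = 1108 m/s.
Total Δv = Δv₁ + Δv₂ = 2503 m/s = 2.503 km/s.

Δv_total ≈ 2.50 km/s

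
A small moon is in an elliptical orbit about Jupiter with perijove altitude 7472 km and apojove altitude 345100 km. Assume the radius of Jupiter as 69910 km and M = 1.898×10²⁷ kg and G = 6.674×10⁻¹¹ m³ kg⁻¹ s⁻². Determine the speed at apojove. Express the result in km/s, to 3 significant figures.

μ = GM = 6.674×10⁻¹¹ × 1.898×10²⁷ = 1.267×10¹⁷ m³/s².
r_p = 69910 + 7472 = 77382 km = 7.7382×10⁷ m.
r_a = 69910 + 345100 = 415010 km = 4.1501×10⁸ m.
Semi-major axis a = (r_p + r_a)/2 = 2.4620×10⁵ km = 2.462×10⁸ m.
Vis-viva: v² = μ(2/r − 1/a) = 1.267×10¹⁷ × (4.819×10⁻⁹ − 4.062×10⁻⁹) = 9.594×10⁷ m²/s².
v = 9795 m/s = 9.795 km/s.

v ≈ 9.79 km/s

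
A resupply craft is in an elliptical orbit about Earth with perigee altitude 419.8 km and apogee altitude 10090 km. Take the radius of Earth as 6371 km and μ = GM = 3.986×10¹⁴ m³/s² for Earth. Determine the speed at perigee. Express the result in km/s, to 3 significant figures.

r_p = 6371 + 419.8 = 6790.8 km = 6.7908×10⁶ m.
r_a = 6371 + 10090 = 16461 km = 1.6461×10⁷ m.
Semi-major axis a = (r_p + r_a)/2 = 11626 km = 1.163×10⁷ m.
Vis-viva: v² = μ(2/r − 1/a) = 3.986×10¹⁴ × (2.945×10⁻⁷ − 8.601×10⁻⁸) = 8.311×10⁷ m²/s².
v = 9116 m/s = 9.116 km/s.

v ≈ 9.12 km/s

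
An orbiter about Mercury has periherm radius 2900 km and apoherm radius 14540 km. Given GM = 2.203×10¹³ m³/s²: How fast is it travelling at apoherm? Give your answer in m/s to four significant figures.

Semi-major axis a = (r_p + r_a)/2 = 8720.0 km = 8.720×10⁶ m.
Vis-viva: v² = μ(2/r − 1/a) = 2.203×10¹³ × (1.376×10⁻⁷ − 1.147×10⁻⁷) = 5.039×10⁵ m²/s².
v = 709.8 m/s.

v ≈ 709.8 m/s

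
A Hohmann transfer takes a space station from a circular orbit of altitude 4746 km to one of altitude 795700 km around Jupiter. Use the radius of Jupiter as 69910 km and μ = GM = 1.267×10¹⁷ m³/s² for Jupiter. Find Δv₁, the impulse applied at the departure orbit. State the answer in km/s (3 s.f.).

Δv ≈ 14.7 km/s

r₁ = 69910 + 4746 = 74656 km = 7.4656×10⁷ m.
r₂ = 69910 + 795700 = 865610 km = 8.6561×10⁸ m.
Transfer ellipse a_t = (r₁ + r₂)/2 = 4.701×10⁸ m.
At r₁: circular v_c1 = √(μ/r₁) = 41200 m/s; transfer-perijove v_p = √[μ(2/r₁ − 1/a_t)] = 55900 m/s.
Δv₁ = v_p − v_c1 = 14700 m/s.
= 14.70 km/s.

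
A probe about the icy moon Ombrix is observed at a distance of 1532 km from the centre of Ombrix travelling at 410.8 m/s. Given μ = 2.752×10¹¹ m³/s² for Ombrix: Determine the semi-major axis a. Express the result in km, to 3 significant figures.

a ≈ 1440 km

r = 1.532×10⁶ m.
Vis-viva rearranged: 1/a = 2/r − v²/μ = 1.305×10⁻⁶ − 6.132×10⁻⁷ = 6.923×10⁻⁷ m⁻¹.
a = 1.445×10⁶ m = 1444.5 km.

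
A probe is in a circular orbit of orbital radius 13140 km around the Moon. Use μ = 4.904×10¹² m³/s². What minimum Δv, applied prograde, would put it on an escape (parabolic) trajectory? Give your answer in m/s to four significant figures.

r = 13140 km = 1.314×10⁷ m.
Circular speed v_c = √(μ/r) = 610.9 m/s.
Escape speed v_esc = √(2μ/r) = √2 × v_c = 864.0 m/s.
Δv = v_esc − v_c = 253.0 m/s.

Δv ≈ 253.0 m/s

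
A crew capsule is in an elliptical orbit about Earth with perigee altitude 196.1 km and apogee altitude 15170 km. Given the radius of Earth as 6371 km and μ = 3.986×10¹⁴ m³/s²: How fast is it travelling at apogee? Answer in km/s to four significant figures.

v ≈ 2.941 km/s

r_p = 6371 + 196.1 = 6567.1 km = 6.5671×10⁶ m.
r_a = 6371 + 15170 = 21541 km = 2.1541×10⁷ m.
Semi-major axis a = (r_p + r_a)/2 = 14054 km = 1.405×10⁷ m.
Vis-viva: v² = μ(2/r − 1/a) = 3.986×10¹⁴ × (9.285×10⁻⁸ − 7.115×10⁻⁸) = 8.647×10⁶ m²/s².
v = 2941 m/s = 2.941 km/s.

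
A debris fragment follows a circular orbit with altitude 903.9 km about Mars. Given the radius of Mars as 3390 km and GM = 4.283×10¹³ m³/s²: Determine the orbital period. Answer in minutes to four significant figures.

T ≈ 142.4 minutes

r = 3390 + 903.9 = 4293.9 km = 4.2939×10⁶ m.
Kepler's third law: T = 2π√(r³/μ) = 2π√((4.294×10⁶)³ / 4.283×10¹³).
r³/μ = 1.848×10⁶ s², so T = 2π × 1.360×10³ = 8.542×10³ s.
Converting: 8.542×10³ s ÷ 60.00 = 142.4 minutes.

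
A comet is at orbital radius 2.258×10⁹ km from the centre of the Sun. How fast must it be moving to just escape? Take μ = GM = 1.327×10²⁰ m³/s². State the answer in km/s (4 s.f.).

r = 2.258×10⁹ km = 2.258×10¹² m.
Escape speed v_esc = √(2μ/r) = √(2 × 1.327×10²⁰ / 2.258×10¹²) = √(1.175×10⁸) = 10840 m/s.
= 10.84 km/s.

v_esc ≈ 10.84 km/s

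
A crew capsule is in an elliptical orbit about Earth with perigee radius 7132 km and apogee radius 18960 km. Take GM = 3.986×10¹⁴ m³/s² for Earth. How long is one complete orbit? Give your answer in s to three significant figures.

Semi-major axis a = (r_p + r_a)/2 = (7132.0 + 18960)/2 = 13046 km = 1.305×10⁷ m.
By Kepler's third law T = 2π√(a³/μ) = 2π × 2.360×10³ = 1.483×10⁴ s.

T ≈ 14800 s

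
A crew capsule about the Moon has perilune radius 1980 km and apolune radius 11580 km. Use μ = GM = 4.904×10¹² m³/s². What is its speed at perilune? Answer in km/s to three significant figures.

Semi-major axis a = (r_p + r_a)/2 = 6780.0 km = 6.780×10⁶ m.
Vis-viva: v² = μ(2/r − 1/a) = 4.904×10¹² × (1.010×10⁻⁶ − 1.475×10⁻⁷) = 4.230×10⁶ m²/s².
v = 2057 m/s = 2.057 km/s.

v ≈ 2.06 km/s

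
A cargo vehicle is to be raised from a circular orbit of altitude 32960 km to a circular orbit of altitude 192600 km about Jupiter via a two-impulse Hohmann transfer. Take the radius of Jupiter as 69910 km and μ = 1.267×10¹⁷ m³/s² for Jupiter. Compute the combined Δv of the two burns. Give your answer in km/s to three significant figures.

Δv_total ≈ 12.5 km/s

r₁ = 69910 + 32960 = 102870 km = 1.0287×10⁸ m.
r₂ = 69910 + 192600 = 262510 km = 2.6251×10⁸ m.
Transfer ellipse a_t = (r₁ + r₂)/2 = 1.827×10⁸ m.
At r₁: circular v_c1 = √(μ/r₁) = 35090 m/s; transfer-perijove v_p = √[μ(2/r₁ − 1/a_t)] = 42070 m/s.
Δv₁ = v_p − v_c1 = 6974 m/s.
At r₂: circular v_c2 = √(μ/r₂) = 21970 m/s; transfer-apojove v_a = √[μ(2/r₂ − 1/a_t)] = 16490 m/s.
Δv₂ = v_c2 − v_a = 5484 m/s.
Total Δv = Δv₁ + Δv₂ = 12460 m/s = 12.46 km/s.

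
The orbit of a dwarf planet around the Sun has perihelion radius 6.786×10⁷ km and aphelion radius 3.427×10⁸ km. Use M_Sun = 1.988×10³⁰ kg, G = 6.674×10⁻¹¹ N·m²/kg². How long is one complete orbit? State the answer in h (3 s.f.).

T ≈ 14100 h

μ = GM = 6.674×10⁻¹¹ × 1.988×10³⁰ = 1.327×10²⁰ m³/s².
Semi-major axis a = (r_p + r_a)/2 = (6.7860×10⁷ + 3.4270×10⁸)/2 = 2.0528×10⁸ km = 2.053×10¹¹ m.
By Kepler's third law T = 2π√(a³/μ) = 2π × 8.075×10⁶ = 5.073×10⁷ s.
= 14090 h.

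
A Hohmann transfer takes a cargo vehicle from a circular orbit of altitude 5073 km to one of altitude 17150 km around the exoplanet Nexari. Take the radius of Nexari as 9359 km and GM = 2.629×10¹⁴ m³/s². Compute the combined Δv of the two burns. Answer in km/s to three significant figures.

r₁ = 9359 + 5073 = 14432 km = 1.4432×10⁷ m.
r₂ = 9359 + 17150 = 26509 km = 2.6509×10⁷ m.
Transfer ellipse a_t = (r₁ + r₂)/2 = 2.047×10⁷ m.
At r₁: circular v_c1 = √(μ/r₁) = 4268 m/s; transfer-periapsis v_p = √[μ(2/r₁ − 1/a_t)] = 4857 m/s.
Δv₁ = v_p − v_c1 = 588.9 m/s.
At r₂: circular v_c2 = √(μ/r₂) = 3149 m/s; transfer-apoapsis v_a = √[μ(2/r₂ − 1/a_t)] = 2644 m/s.
Δv₂ = v_c2 − v_a = 505.0 m/s.
Total Δv = Δv₁ + Δv₂ = 1094 m/s = 1.094 km/s.

Δv_total ≈ 1.09 km/s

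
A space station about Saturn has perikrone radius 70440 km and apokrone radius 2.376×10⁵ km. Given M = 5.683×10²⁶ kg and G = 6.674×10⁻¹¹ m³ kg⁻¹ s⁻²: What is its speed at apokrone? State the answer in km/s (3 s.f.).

v ≈ 8.54 km/s

μ = GM = 6.674×10⁻¹¹ × 5.683×10²⁶ = 3.793×10¹⁶ m³/s².
Semi-major axis a = (r_p + r_a)/2 = 1.5402×10⁵ km = 1.540×10⁸ m.
Vis-viva: v² = μ(2/r − 1/a) = 3.793×10¹⁶ × (8.418×10⁻⁹ − 6.493×10⁻⁹) = 7.301×10⁷ m²/s².
v = 8544 m/s = 8.544 km/s.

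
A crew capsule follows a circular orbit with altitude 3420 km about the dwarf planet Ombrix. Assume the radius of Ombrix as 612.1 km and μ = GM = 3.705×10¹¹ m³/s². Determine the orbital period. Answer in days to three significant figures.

r = 612.1 + 3420 = 4032.1 km = 4.0321×10⁶ m.
Kepler's third law: T = 2π√(r³/μ) = 2π√((4.032×10⁶)³ / 3.705×10¹¹).
r³/μ = 1.769×10⁸ s², so T = 2π × 1.330×10⁴ = 8.358×10⁴ s.
Converting: 8.358×10⁴ s ÷ 86400 = 0.9673 days.

T ≈ 0.967 days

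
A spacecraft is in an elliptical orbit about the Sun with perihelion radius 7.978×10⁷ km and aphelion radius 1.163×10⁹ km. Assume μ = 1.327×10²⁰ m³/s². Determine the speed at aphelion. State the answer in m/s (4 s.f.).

v ≈ 3827 m/s

Semi-major axis a = (r_p + r_a)/2 = 6.2139×10⁸ km = 6.214×10¹¹ m.
Vis-viva: v² = μ(2/r − 1/a) = 1.327×10²⁰ × (1.720×10⁻¹² − 1.609×10⁻¹²) = 1.465×10⁷ m²/s².
v = 3827 m/s.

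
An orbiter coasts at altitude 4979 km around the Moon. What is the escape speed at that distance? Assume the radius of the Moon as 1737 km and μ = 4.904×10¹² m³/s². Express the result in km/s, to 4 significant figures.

v_esc ≈ 1.208 km/s

r = 1737 + 4979 = 6716.0 km = 6.7160×10⁶ m.
Escape speed v_esc = √(2μ/r) = √(2 × 4.904×10¹² / 6.716×10⁶) = √(1.460×10⁶) = 1208 m/s.
= 1.208 km/s.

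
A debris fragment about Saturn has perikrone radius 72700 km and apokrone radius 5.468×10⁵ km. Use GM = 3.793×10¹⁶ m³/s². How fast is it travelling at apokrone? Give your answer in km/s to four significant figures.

v ≈ 4.035 km/s

Semi-major axis a = (r_p + r_a)/2 = 3.0975×10⁵ km = 3.098×10⁸ m.
Vis-viva: v² = μ(2/r − 1/a) = 3.793×10¹⁶ × (3.658×10⁻⁹ − 3.228×10⁻⁹) = 1.628×10⁷ m²/s².
v = 4035 m/s = 4.035 km/s.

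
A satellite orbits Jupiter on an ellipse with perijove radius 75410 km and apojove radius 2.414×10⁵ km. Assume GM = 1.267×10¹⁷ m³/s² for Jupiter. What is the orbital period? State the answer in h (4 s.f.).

T ≈ 9.776 h

Semi-major axis a = (r_p + r_a)/2 = (75410 + 2.4140×10⁵)/2 = 1.5840×10⁵ km = 1.584×10⁸ m.
By Kepler's third law T = 2π√(a³/μ) = 2π × 5.601×10³ = 3.519×10⁴ s.
= 9.776 h.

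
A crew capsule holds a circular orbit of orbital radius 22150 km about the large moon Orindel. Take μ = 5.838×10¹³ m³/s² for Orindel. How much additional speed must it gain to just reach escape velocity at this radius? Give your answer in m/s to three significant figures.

Δv ≈ 672 m/s

r = 22150 km = 2.215×10⁷ m.
Circular speed v_c = √(μ/r) = 1623 m/s.
Escape speed v_esc = √(2μ/r) = √2 × v_c = 2296 m/s.
Δv = v_esc − v_c = 672.5 m/s.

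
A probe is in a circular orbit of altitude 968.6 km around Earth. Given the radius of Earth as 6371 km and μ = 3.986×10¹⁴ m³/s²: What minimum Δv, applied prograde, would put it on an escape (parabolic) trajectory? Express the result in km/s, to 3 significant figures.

r = 6371 + 968.6 = 7339.6 km = 7.3396×10⁶ m.
Circular speed v_c = √(μ/r) = 7369 m/s.
Escape speed v_esc = √(2μ/r) = √2 × v_c = 10420 m/s.
Δv = v_esc − v_c = 3053 m/s = 3.053 km/s.

Δv ≈ 3.05 km/s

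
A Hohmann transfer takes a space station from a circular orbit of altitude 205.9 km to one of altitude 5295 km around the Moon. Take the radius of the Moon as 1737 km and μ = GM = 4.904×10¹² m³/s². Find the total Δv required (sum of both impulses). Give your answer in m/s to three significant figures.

Δv_total ≈ 686 m/s

r₁ = 1737 + 205.9 = 1942.9 km = 1.9429×10⁶ m.
r₂ = 1737 + 5295 = 7032.0 km = 7.0320×10⁶ m.
Transfer ellipse a_t = (r₁ + r₂)/2 = 4.487×10⁶ m.
At r₁: circular v_c1 = √(μ/r₁) = 1589 m/s; transfer-perilune v_p = √[μ(2/r₁ − 1/a_t)] = 1989 m/s.
Δv₁ = v_p − v_c1 = 400.1 m/s.
At r₂: circular v_c2 = √(μ/r₂) = 835.1 m/s; transfer-apolune v_a = √[μ(2/r₂ − 1/a_t)] = 549.5 m/s.
Δv₂ = v_c2 − v_a = 285.6 m/s.
Total Δv = Δv₁ + Δv₂ = 685.7 m/s.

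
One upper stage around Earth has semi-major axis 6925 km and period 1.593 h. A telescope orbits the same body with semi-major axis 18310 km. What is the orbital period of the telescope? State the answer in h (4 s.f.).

Kepler's third law: T² ∝ a³, so T₂ = T₁ (a₂/a₁)^(3/2).
a₂/a₁ = 2.644, (a₂/a₁)^(3/2) = 4.299.
T₂ = 1.593 × 4.299 = 6.849 h.

T₂ ≈ 6.849 h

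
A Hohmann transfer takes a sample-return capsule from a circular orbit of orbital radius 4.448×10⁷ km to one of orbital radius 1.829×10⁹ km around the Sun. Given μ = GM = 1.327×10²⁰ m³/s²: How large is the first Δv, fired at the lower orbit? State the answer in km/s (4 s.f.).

r₁ = 4.448×10⁷ km = 4.448×10¹⁰ m.
r₂ = 1.829×10⁹ km = 1.829×10¹² m.
Transfer ellipse a_t = (r₁ + r₂)/2 = 9.367×10¹¹ m.
At r₁: circular v_c1 = √(μ/r₁) = 54620 m/s; transfer-perihelion v_p = √[μ(2/r₁ − 1/a_t)] = 76320 m/s.
Δv₁ = v_p − v_c1 = 21700 m/s.
= 21.70 km/s.

Δv ≈ 21.70 km/s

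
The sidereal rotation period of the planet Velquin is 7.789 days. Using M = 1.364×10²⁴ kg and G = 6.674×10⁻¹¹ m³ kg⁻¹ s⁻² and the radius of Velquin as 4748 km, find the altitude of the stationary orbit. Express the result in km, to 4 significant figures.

μ = GM = 6.674×10⁻¹¹ × 1.364×10²⁴ = 9.103×10¹³ m³/s².
T = 7.789 days = 6.730×10⁵ s.
A synchronous orbit has period T, so by Kepler's third law a = (μT²/4π²)^(1/3).
μT²/4π² = 9.103×10¹³ × (6.730×10⁵)² / 39.48 = 1.044×10²⁴ m³.
a = 1.015×10⁸ m = 1.0146×10⁵ km.
Altitude h = a − R = 1.0146×10⁵ − 4748 = 96708 km.

h_sync ≈ 96710 km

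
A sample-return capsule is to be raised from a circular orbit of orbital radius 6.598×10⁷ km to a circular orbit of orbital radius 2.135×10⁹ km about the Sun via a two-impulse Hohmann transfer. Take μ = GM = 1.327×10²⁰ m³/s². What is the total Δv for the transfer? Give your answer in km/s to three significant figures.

Δv_total ≈ 23.6 km/s

r₁ = 6.598×10⁷ km = 6.598×10¹⁰ m.
r₂ = 2.135×10⁹ km = 2.135×10¹² m.
Transfer ellipse a_t = (r₁ + r₂)/2 = 1.100×10¹² m.
At r₁: circular v_c1 = √(μ/r₁) = 44850 m/s; transfer-perihelion v_p = √[μ(2/r₁ − 1/a_t)] = 62460 m/s.
Δv₁ = v_p − v_c1 = 17620 m/s.
At r₂: circular v_c2 = √(μ/r₂) = 7884 m/s; transfer-aphelion v_a = √[μ(2/r₂ − 1/a_t)] = 1930 m/s.
Δv₂ = v_c2 − v_a = 5953 m/s.
Total Δv = Δv₁ + Δv₂ = 23570 m/s = 23.57 km/s.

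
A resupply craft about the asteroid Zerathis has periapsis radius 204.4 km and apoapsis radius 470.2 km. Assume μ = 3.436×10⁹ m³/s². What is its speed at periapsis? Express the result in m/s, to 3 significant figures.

v ≈ 153 m/s

Semi-major axis a = (r_p + r_a)/2 = 337.30 km = 3.373×10⁵ m.
Vis-viva: v² = μ(2/r − 1/a) = 3.436×10⁹ × (9.785×10⁻⁶ − 2.965×10⁻⁶) = 2.343×10⁴ m²/s².
v = 153.1 m/s.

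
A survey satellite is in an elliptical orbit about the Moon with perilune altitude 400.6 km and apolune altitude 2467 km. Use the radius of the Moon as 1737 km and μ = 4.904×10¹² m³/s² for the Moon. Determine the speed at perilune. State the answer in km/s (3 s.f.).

v ≈ 1.74 km/s

r_p = 1737 + 400.6 = 2137.6 km = 2.1376×10⁶ m.
r_a = 1737 + 2467 = 4204.0 km = 4.2040×10⁶ m.
Semi-major axis a = (r_p + r_a)/2 = 3170.8 km = 3.171×10⁶ m.
Vis-viva: v² = μ(2/r − 1/a) = 4.904×10¹² × (9.356×10⁻⁷ − 3.154×10⁻⁷) = 3.042×10⁶ m²/s².
v = 1744 m/s = 1.744 km/s.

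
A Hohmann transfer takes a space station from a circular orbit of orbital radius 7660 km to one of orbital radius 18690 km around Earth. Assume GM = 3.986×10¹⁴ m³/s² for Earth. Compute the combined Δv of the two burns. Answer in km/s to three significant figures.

r₁ = 7660 km = 7.660×10⁶ m.
r₂ = 18690 km = 1.869×10⁷ m.
Transfer ellipse a_t = (r₁ + r₂)/2 = 1.318×10⁷ m.
At r₁: circular v_c1 = √(μ/r₁) = 7214 m/s; transfer-perigee v_p = √[μ(2/r₁ − 1/a_t)] = 8592 m/s.
Δv₁ = v_p − v_c1 = 1378 m/s.
At r₂: circular v_c2 = √(μ/r₂) = 4618 m/s; transfer-apogee v_a = √[μ(2/r₂ − 1/a_t)] = 3521 m/s.
Δv₂ = v_c2 − v_a = 1097 m/s.
Total Δv = Δv₁ + Δv₂ = 2475 m/s = 2.475 km/s.

Δv_total ≈ 2.47 km/s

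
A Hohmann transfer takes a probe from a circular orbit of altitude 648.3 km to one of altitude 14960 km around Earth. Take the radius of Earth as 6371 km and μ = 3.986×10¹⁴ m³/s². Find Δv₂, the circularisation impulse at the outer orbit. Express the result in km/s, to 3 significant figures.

r₁ = 6371 + 648.3 = 7019.3 km = 7.0193×10⁶ m.
r₂ = 6371 + 14960 = 21331 km = 2.1331×10⁷ m.
Transfer ellipse a_t = (r₁ + r₂)/2 = 1.418×10⁷ m.
At r₁: circular v_c1 = √(μ/r₁) = 7536 m/s; transfer-perigee v_p = √[μ(2/r₁ − 1/a_t)] = 9244 m/s.
At r₂: circular v_c2 = √(μ/r₂) = 4323 m/s; transfer-apogee v_a = √[μ(2/r₂ − 1/a_t)] = 3042 m/s.
Δv₂ = v_c2 − v_a = 1281 m/s.
= 1.281 km/s.

Δv ≈ 1.28 km/s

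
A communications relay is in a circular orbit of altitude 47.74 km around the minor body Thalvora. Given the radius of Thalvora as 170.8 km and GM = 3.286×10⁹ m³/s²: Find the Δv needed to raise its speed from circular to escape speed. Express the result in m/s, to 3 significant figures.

r = 170.8 + 47.74 = 218.54 km = 2.1854×10⁵ m.
Circular speed v_c = √(μ/r) = 122.6 m/s.
Escape speed v_esc = √(2μ/r) = √2 × v_c = 173.4 m/s.
Δv = v_esc − v_c = 50.79 m/s.

Δv ≈ 50.8 m/s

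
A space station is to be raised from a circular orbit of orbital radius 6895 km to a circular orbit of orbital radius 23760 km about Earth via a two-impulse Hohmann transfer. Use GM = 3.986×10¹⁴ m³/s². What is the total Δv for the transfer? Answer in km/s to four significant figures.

Δv_total ≈ 3.212 km/s

r₁ = 6895 km = 6.895×10⁶ m.
r₂ = 23760 km = 2.376×10⁷ m.
Transfer ellipse a_t = (r₁ + r₂)/2 = 1.533×10⁷ m.
At r₁: circular v_c1 = √(μ/r₁) = 7603 m/s; transfer-perigee v_p = √[μ(2/r₁ − 1/a_t)] = 9466 m/s.
Δv₁ = v_p − v_c1 = 1863 m/s.
At r₂: circular v_c2 = √(μ/r₂) = 4096 m/s; transfer-apogee v_a = √[μ(2/r₂ − 1/a_t)] = 2747 m/s.
Δv₂ = v_c2 − v_a = 1349 m/s.
Total Δv = Δv₁ + Δv₂ = 3212 m/s = 3.212 km/s.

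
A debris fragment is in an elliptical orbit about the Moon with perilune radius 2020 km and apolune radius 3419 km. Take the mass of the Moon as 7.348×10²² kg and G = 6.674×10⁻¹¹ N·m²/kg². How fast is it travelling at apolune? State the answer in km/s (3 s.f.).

μ = GM = 6.674×10⁻¹¹ × 7.348×10²² = 4.904×10¹² m³/s².
Semi-major axis a = (r_p + r_a)/2 = 2719.5 km = 2.720×10⁶ m.
Vis-viva: v² = μ(2/r − 1/a) = 4.904×10¹² × (5.850×10⁻⁷ − 3.677×10⁻⁷) = 1.065×10⁶ m²/s².
v = 1032 m/s = 1.032 km/s.

v ≈ 1.03 km/s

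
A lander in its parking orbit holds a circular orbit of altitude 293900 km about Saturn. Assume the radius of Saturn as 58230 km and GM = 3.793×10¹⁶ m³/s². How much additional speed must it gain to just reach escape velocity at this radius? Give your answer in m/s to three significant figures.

Δv ≈ 4300 m/s

r = 58230 + 293900 = 352130 km = 3.5213×10⁸ m.
Circular speed v_c = √(μ/r) = 10380 m/s.
Escape speed v_esc = √(2μ/r) = √2 × v_c = 14680 m/s.
Δv = v_esc − v_c = 4299 m/s.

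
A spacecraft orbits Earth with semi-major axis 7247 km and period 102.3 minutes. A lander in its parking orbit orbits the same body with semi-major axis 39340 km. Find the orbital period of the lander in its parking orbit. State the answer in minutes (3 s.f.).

Kepler's third law: T² ∝ a³, so T₂ = T₁ (a₂/a₁)^(3/2).
a₂/a₁ = 5.428, (a₂/a₁)^(3/2) = 12.65.
T₂ = 102.3 × 12.65 = 1294 minutes.

T₂ ≈ 1290 minutes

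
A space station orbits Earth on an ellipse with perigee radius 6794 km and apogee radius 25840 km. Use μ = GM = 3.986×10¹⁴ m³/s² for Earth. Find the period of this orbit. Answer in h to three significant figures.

Semi-major axis a = (r_p + r_a)/2 = (6794.0 + 25840)/2 = 16317 km = 1.632×10⁷ m.
By Kepler's third law T = 2π√(a³/μ) = 2π × 3.301×10³ = 2.074×10⁴ s.
= 5.762 h.

T ≈ 5.76 h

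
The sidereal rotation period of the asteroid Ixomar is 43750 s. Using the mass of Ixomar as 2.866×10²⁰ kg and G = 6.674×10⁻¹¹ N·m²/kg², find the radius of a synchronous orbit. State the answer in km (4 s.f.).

μ = GM = 6.674×10⁻¹¹ × 2.866×10²⁰ = 1.913×10¹⁰ m³/s².
A synchronous orbit has period T, so by Kepler's third law a = (μT²/4π²)^(1/3).
μT²/4π² = 1.913×10¹⁰ × (4.375×10⁴)² / 39.48 = 9.274×10¹⁷ m³.
a = 9.752×10⁵ m = 975.18 km.

r_sync ≈ 975.2 km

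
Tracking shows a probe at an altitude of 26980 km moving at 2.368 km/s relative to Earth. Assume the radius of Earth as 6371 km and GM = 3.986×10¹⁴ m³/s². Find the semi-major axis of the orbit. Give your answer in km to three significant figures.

a ≈ 21800 km

r = 6371 + 26980 = 33351 km = 3.335×10⁷ m.
Vis-viva rearranged: 1/a = 2/r − v²/μ = 5.997×10⁻⁸ − 1.407×10⁻⁸ = 4.590×10⁻⁸ m⁻¹.
a = 2.179×10⁷ m = 21786 km.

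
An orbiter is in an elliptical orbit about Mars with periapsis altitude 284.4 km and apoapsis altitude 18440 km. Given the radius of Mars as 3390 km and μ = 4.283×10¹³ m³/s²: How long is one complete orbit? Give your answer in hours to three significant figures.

r_p = 3390 + 284.4 = 3674.4 km = 3.6744×10⁶ m.
r_a = 3390 + 18440 = 21830 km = 2.1830×10⁷ m.
Semi-major axis a = (r_p + r_a)/2 = (3674.4 + 21830)/2 = 12752 km = 1.275×10⁷ m.
By Kepler's third law T = 2π√(a³/μ) = 2π × 6.958×10³ = 4.372×10⁴ s.
= 12.14 hours.

T ≈ 12.1 hours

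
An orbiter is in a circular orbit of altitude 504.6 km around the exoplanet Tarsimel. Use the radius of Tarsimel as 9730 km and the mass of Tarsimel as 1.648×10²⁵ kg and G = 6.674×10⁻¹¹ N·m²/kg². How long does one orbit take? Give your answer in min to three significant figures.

μ = GM = 6.674×10⁻¹¹ × 1.648×10²⁵ = 1.100×10¹⁵ m³/s².
r = 9730 + 504.6 = 10235 km = 1.0235×10⁷ m.
Kepler's third law: T = 2π√(r³/μ) = 2π√((1.023×10⁷)³ / 1.100×10¹⁵).
r³/μ = 9.747×10⁵ s², so T = 2π × 9.873×10² = 6.203×10³ s.
Converting: 6.203×10³ s ÷ 60.00 = 103.4 min.

T ≈ 103 min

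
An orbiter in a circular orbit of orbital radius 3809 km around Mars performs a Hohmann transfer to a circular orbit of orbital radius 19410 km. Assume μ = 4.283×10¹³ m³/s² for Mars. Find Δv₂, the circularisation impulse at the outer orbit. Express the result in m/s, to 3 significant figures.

Δv ≈ 635 m/s

r₁ = 3809 km = 3.809×10⁶ m.
r₂ = 19410 km = 1.941×10⁷ m.
Transfer ellipse a_t = (r₁ + r₂)/2 = 1.161×10⁷ m.
At r₁: circular v_c1 = √(μ/r₁) = 3353 m/s; transfer-periapsis v_p = √[μ(2/r₁ − 1/a_t)] = 4336 m/s.
At r₂: circular v_c2 = √(μ/r₂) = 1485 m/s; transfer-apoapsis v_a = √[μ(2/r₂ − 1/a_t)] = 850.9 m/s.
Δv₂ = v_c2 − v_a = 634.6 m/s.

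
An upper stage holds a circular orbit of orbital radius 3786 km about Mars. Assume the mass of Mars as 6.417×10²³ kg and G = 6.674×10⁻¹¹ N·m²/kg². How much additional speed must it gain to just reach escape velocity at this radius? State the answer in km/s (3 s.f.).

μ = GM = 6.674×10⁻¹¹ × 6.417×10²³ = 4.283×10¹³ m³/s².
r = 3786 km = 3.786×10⁶ m.
Circular speed v_c = √(μ/r) = 3363 m/s.
Escape speed v_esc = √(2μ/r) = √2 × v_c = 4756 m/s.
Δv = v_esc − v_c = 1393 m/s = 1.393 km/s.

Δv ≈ 1.39 km/s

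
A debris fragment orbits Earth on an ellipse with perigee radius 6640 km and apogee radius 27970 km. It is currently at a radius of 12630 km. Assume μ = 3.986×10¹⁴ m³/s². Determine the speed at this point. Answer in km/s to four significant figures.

Semi-major axis a = (r_p + r_a)/2 = 17305 km = 1.730×10⁷ m.
Vis-viva: v² = μ(2/r − 1/a) = 3.986×10¹⁴ × (1.584×10⁻⁷ − 5.779×10⁻⁸) = 4.009×10⁷ m²/s².
v = 6331 m/s = 6.331 km/s.

v ≈ 6.331 km/s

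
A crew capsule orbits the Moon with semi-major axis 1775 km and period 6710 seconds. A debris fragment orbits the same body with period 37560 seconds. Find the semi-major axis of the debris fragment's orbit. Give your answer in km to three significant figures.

a₂ ≈ 5600 km

Kepler's third law: a³ ∝ T², so a₂ = a₁ (T₂/T₁)^(2/3).
T₂/T₁ = 5.598, (T₂/T₁)^(2/3) = 3.153.
a₂ = 1775 × 3.153 = 5596 km.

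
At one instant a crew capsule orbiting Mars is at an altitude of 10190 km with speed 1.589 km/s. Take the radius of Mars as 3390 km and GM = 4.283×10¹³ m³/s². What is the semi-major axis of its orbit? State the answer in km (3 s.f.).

r = 3390 + 10190 = 13580 km = 1.358×10⁷ m.
Specific orbital energy ε = v²/2 − μ/r = (1589)²/2 − 4.283×10¹³/1.358×10⁷ = -1.891×10⁶ J/kg.
Since ε = −μ/(2a), a = −μ/(2ε) = 1.132×10⁷ m = 11322 km.

a ≈ 11300 km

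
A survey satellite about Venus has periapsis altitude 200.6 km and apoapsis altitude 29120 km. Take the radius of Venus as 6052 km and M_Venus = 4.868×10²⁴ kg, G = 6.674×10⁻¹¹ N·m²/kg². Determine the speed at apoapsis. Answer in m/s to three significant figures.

μ = GM = 6.674×10⁻¹¹ × 4.868×10²⁴ = 3.249×10¹⁴ m³/s².
r_p = 6052 + 200.6 = 6252.6 km = 6.2526×10⁶ m.
r_a = 6052 + 29120 = 35172 km = 3.5172×10⁷ m.
Semi-major axis a = (r_p + r_a)/2 = 20712 km = 2.071×10⁷ m.
Vis-viva: v² = μ(2/r − 1/a) = 3.249×10¹⁴ × (5.686×10⁻⁸ − 4.828×10⁻⁸) = 2.789×10⁶ m²/s².
v = 1670 m/s.

v ≈ 1670 m/s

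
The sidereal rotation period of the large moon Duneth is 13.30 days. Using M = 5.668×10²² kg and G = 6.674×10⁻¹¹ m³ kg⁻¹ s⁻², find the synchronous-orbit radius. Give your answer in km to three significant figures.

μ = GM = 6.674×10⁻¹¹ × 5.668×10²² = 3.783×10¹² m³/s².
T = 13.30 days = 1.149×10⁶ s.
A synchronous orbit has period T, so by Kepler's third law a = (μT²/4π²)^(1/3).
μT²/4π² = 3.783×10¹² × (1.149×10⁶)² / 39.48 = 1.265×10²³ m³.
a = 5.020×10⁷ m = 50203 km.

r_sync ≈ 50200 km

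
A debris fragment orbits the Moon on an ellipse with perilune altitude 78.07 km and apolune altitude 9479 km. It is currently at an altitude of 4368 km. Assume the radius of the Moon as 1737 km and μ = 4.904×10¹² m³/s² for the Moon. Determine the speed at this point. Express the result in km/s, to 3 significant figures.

r_p = 1737 + 78.07 = 1815.1 km = 1.8151×10⁶ m.
r_a = 1737 + 9479 = 11216 km = 1.1216×10⁷ m.
r = 1737 + 4368 = 6105.0 km = 6.105×10⁶ m.
Semi-major axis a = (r_p + r_a)/2 = 6515.5 km = 6.516×10⁶ m.
Vis-viva: v² = μ(2/r − 1/a) = 4.904×10¹² × (3.276×10⁻⁷ − 1.535×10⁻⁷) = 8.539×10⁵ m²/s².
v = 924.1 m/s = 0.9241 km/s.

v ≈ 0.924 km/s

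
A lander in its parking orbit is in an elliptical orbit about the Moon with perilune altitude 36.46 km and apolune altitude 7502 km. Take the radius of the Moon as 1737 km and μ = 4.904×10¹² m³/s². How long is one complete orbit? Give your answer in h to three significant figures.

r_p = 1737 + 36.46 = 1773.5 km = 1.7735×10⁶ m.
r_a = 1737 + 7502 = 9239.0 km = 9.2390×10⁶ m.
Semi-major axis a = (r_p + r_a)/2 = (1773.5 + 9239.0)/2 = 5506.2 km = 5.506×10⁶ m.
By Kepler's third law T = 2π√(a³/μ) = 2π × 5.835×10³ = 3.666×10⁴ s.
= 10.18 h.

T ≈ 10.2 h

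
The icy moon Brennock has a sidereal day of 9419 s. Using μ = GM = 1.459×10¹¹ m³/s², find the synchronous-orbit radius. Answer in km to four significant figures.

r_sync ≈ 689.6 km

A synchronous orbit has period T, so by Kepler's third law a = (μT²/4π²)^(1/3).
μT²/4π² = 1.459×10¹¹ × (9.419×10³)² / 39.48 = 3.279×10¹⁷ m³.
a = 6.896×10⁵ m = 689.55 km.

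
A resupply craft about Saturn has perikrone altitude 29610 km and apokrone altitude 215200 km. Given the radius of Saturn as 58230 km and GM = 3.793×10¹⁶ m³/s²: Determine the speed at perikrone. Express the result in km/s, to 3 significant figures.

v ≈ 25.6 km/s

r_p = 58230 + 29610 = 87840 km = 8.7840×10⁷ m.
r_a = 58230 + 215200 = 273430 km = 2.7343×10⁸ m.
Semi-major axis a = (r_p + r_a)/2 = 1.8064×10⁵ km = 1.806×10⁸ m.
Vis-viva: v² = μ(2/r − 1/a) = 3.793×10¹⁶ × (2.277×10⁻⁸ − 5.536×10⁻⁹) = 6.536×10⁸ m²/s².
v = 25570 m/s = 25.57 km/s.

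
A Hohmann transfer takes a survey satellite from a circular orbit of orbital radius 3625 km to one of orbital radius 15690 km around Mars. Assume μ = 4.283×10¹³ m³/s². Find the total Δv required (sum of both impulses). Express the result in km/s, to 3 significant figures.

Δv_total ≈ 1.58 km/s

r₁ = 3625 km = 3.625×10⁶ m.
r₂ = 15690 km = 1.569×10⁷ m.
Transfer ellipse a_t = (r₁ + r₂)/2 = 9.658×10⁶ m.
At r₁: circular v_c1 = √(μ/r₁) = 3437 m/s; transfer-periapsis v_p = √[μ(2/r₁ − 1/a_t)] = 4381 m/s.
Δv₁ = v_p − v_c1 = 943.9 m/s.
At r₂: circular v_c2 = √(μ/r₂) = 1652 m/s; transfer-apoapsis v_a = √[μ(2/r₂ − 1/a_t)] = 1012 m/s.
Δv₂ = v_c2 − v_a = 640.0 m/s.
Total Δv = Δv₁ + Δv₂ = 1584 m/s = 1.584 km/s.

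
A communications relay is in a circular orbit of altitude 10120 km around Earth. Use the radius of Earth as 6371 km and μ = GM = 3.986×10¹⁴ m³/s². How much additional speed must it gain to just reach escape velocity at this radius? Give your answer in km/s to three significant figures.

Δv ≈ 2.04 km/s

r = 6371 + 10120 = 16491 km = 1.6491×10⁷ m.
Circular speed v_c = √(μ/r) = 4916 m/s.
Escape speed v_esc = √(2μ/r) = √2 × v_c = 6953 m/s.
Δv = v_esc − v_c = 2036 m/s = 2.036 km/s.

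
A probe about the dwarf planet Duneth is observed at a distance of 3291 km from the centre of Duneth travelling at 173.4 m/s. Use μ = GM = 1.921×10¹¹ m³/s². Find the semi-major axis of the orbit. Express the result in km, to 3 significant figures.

r = 3.291×10⁶ m.
Specific orbital energy ε = v²/2 − μ/r = (173.4)²/2 − 1.921×10¹¹/3.291×10⁶ = -4.334×10⁴ J/kg.
Since ε = −μ/(2a), a = −μ/(2ε) = 2.216×10⁶ m = 2216.3 km.

a ≈ 2220 km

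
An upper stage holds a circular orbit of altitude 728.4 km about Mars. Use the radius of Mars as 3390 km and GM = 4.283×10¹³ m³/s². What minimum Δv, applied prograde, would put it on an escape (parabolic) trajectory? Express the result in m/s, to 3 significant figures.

Δv ≈ 1340 m/s

r = 3390 + 728.4 = 4118.4 km = 4.1184×10⁶ m.
Circular speed v_c = √(μ/r) = 3225 m/s.
Escape speed v_esc = √(2μ/r) = √2 × v_c = 4561 m/s.
Δv = v_esc − v_c = 1336 m/s.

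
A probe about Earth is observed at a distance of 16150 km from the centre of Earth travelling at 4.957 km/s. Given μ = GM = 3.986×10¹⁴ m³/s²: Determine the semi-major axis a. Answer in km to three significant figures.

r = 1.615×10⁷ m.
Specific orbital energy ε = v²/2 − μ/r = (4957)²/2 − 3.986×10¹⁴/1.615×10⁷ = -1.240×10⁷ J/kg.
Since ε = −μ/(2a), a = −μ/(2ε) = 1.608×10⁷ m = 16079 km.

a ≈ 16100 km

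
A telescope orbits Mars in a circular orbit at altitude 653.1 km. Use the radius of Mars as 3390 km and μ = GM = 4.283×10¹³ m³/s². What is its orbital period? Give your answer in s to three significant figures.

r = 3390 + 653.1 = 4043.1 km = 4.0431×10⁶ m.
Kepler's third law: T = 2π√(r³/μ) = 2π√((4.043×10⁶)³ / 4.283×10¹³).
r³/μ = 1.543×10⁶ s², so T = 2π × 1.242×10³ = 7.805×10³ s.

T ≈ 7810 s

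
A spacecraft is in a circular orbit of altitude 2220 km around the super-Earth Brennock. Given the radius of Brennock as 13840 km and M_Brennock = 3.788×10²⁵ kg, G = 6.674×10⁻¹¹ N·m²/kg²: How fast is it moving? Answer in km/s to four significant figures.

v ≈ 12.55 km/s

μ = GM = 6.674×10⁻¹¹ × 3.788×10²⁵ = 2.528×10¹⁵ m³/s².
r = 13840 + 2220 = 16060 km = 1.6060×10⁷ m.
For a circular orbit v = √(μ/r) = √(2.528×10¹⁵ / 1.606×10⁷) = √(1.574×10⁸) = 12550 m/s.
That is 12.55 km/s.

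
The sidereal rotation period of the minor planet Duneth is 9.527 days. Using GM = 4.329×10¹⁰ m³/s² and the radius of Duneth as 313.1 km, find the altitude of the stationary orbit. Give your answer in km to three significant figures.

h_sync ≈ 8740 km

T = 9.527 days = 8.231×10⁵ s.
A synchronous orbit has period T, so by Kepler's third law a = (μT²/4π²)^(1/3).
μT²/4π² = 4.329×10¹⁰ × (8.231×10⁵)² / 39.48 = 7.430×10²⁰ m³.
a = 9.057×10⁶ m = 9057.1 km.
Altitude h = a − R = 9057.1 − 313.1 = 8744.0 km.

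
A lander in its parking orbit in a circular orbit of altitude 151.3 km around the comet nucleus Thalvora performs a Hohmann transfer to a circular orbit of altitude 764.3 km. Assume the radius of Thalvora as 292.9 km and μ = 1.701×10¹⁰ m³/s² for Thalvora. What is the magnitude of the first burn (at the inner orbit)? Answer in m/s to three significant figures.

r₁ = 292.9 + 151.3 = 444.20 km = 4.4420×10⁵ m.
r₂ = 292.9 + 764.3 = 1057.2 km = 1.0572×10⁶ m.
Transfer ellipse a_t = (r₁ + r₂)/2 = 7.507×10⁵ m.
At r₁: circular v_c1 = √(μ/r₁) = 195.7 m/s; transfer-periapsis v_p = √[μ(2/r₁ − 1/a_t)] = 232.2 m/s.
Δv₁ = v_p − v_c1 = 36.54 m/s.

Δv ≈ 36.5 m/s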